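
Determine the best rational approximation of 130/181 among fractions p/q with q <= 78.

51/71

Expand x = 130/181 as a continued fraction with the Euclidean algorithm:
  130 = 0*181 + 130, so a_0 = 0.
  181 = 1*130 + 51, so a_1 = 1.
  130 = 2*51 + 28, so a_2 = 2.
  51 = 1*28 + 23, so a_3 = 1.
  28 = 1*23 + 5, so a_4 = 1.
  23 = 4*5 + 3, so a_5 = 4.
  5 = 1*3 + 2, so a_6 = 1.
  3 = 1*2 + 1, so a_7 = 1.
  2 = 2*1 + 0, so a_8 = 2.
so x = [0; 1, 2, 1, 1, 4, 1, 1, 2].
Convergents (p_i = a_i*p_{i-1} + p_{i-2}, q_i = a_i*q_{i-1} + q_{i-2} with p_{-2}=0, p_{-1}=1, q_{-2}=1, q_{-1}=0), until the denominator exceeds 78:
  i=0: a_0=0, p_0 = 0*1 + 0 = 0, q_0 = 0*0 + 1 = 1.
  i=1: a_1=1, p_1 = 1*0 + 1 = 1, q_1 = 1*1 + 0 = 1.
  i=2: a_2=2, p_2 = 2*1 + 0 = 2, q_2 = 2*1 + 1 = 3.
  i=3: a_3=1, p_3 = 1*2 + 1 = 3, q_3 = 1*3 + 1 = 4.
  i=4: a_4=1, p_4 = 1*3 + 2 = 5, q_4 = 1*4 + 3 = 7.
  i=5: a_5=4, p_5 = 4*5 + 3 = 23, q_5 = 4*7 + 4 = 32.
  i=6: a_6=1, p_6 = 1*23 + 5 = 28, q_6 = 1*32 + 7 = 39.
  i=7: a_7=1, p_7 = 1*28 + 23 = 51, q_7 = 1*39 + 32 = 71.
  i=8: a_8=2, p_8 = 2*51 + 28 = 130, q_8 = 2*71 + 39 = 181.
q_8 = 181 > 78, so the last convergent with denominator <= 78 is p_7/q_7 = 51/71.
The closest fraction with denominator <= 78 is either p_7/q_7 or the intermediate fraction (k*p_7 + p_6)/(k*q_7 + q_6) with the largest k >= 1 whose denominator stays <= 78; these approach x as k grows, and every other convergent or intermediate fraction in range is farther away.
Largest k: floor((78 - q_6)/q_7) = floor((78 - 39)/71) = 0.
Since k = 0, no intermediate fraction beyond p_7/q_7 has denominator <= 78, so the convergent 51/71 is the closest (its error is |130*71 - 51*181|/(181*71) = 1/12851).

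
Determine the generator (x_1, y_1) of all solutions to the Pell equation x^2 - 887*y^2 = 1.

(x, y) = (469224, 15755)

First expand sqrt(887) as a continued fraction. With x_i = (sqrt(887) + m_i)/d_i and (m_0, d_0) = (0, 1): a_0 = floor(sqrt(887)) = 29, since 29^2 = 841 <= 887 < 900 = 30^2.
Iterate m_{i+1} = d_i*a_i - m_i, d_{i+1} = (887 - m_{i+1}^2)/d_i, a_{i+1} = floor((a_0 + m_{i+1})/d_{i+1}):
  m_1 = 1*29 - 0 = 29, d_1 = (887 - 29^2)/1 = 46/1 = 46, a_1 = floor((29 + 29)/46) = 1.
  m_2 = 46*1 - 29 = 17, d_2 = (887 - 17^2)/46 = 598/46 = 13, a_2 = floor((29 + 17)/13) = 3.
  m_3 = 13*3 - 17 = 22, d_3 = (887 - 22^2)/13 = 403/13 = 31, a_3 = floor((29 + 22)/31) = 1.
  m_4 = 31*1 - 22 = 9, d_4 = (887 - 9^2)/31 = 806/31 = 26, a_4 = floor((29 + 9)/26) = 1.
  m_5 = 26*1 - 9 = 17, d_5 = (887 - 17^2)/26 = 598/26 = 23, a_5 = floor((29 + 17)/23) = 2.
  m_6 = 23*2 - 17 = 29, d_6 = (887 - 29^2)/23 = 46/23 = 2, a_6 = floor((29 + 29)/2) = 29.
  m_7 = 2*29 - 29 = 29, d_7 = (887 - 29^2)/2 = 46/2 = 23, a_7 = floor((29 + 29)/23) = 2.
  m_8 = 23*2 - 29 = 17, d_8 = (887 - 17^2)/23 = 598/23 = 26, a_8 = floor((29 + 17)/26) = 1.
  m_9 = 26*1 - 17 = 9, d_9 = (887 - 9^2)/26 = 806/26 = 31, a_9 = floor((29 + 9)/31) = 1.
  m_10 = 31*1 - 9 = 22, d_10 = (887 - 22^2)/31 = 403/31 = 13, a_10 = floor((29 + 22)/13) = 3.
  m_11 = 13*3 - 22 = 17, d_11 = (887 - 17^2)/13 = 598/13 = 46, a_11 = floor((29 + 17)/46) = 1.
  m_12 = 46*1 - 17 = 29, d_12 = (887 - 29^2)/46 = 46/46 = 1, a_12 = floor((29 + 29)/1) = 58.
  m_13 = 1*58 - 29 = 29, d_13 = (887 - 29^2)/1 = 46/1 = 46: (m_13, d_13) = (m_1, d_1) = (29, 46), so from here the quotients repeat a_1, ..., a_12; the period length is 12.
So sqrt(887) = [29; (1, 3, 1, 1, 2, 29, 2, 1, 1, 3, 1, 58)] with period length k = 12.
k is even, so the fundamental solution of x^2 - 887y^2 = 1 is (p_{k-1}, q_{k-1}) = (p_11, q_11); compute convergents through index 11.
Convergents (p_i = a_i*p_{i-1} + p_{i-2}, q_i = a_i*q_{i-1} + q_{i-2} with p_{-2}=0, p_{-1}=1, q_{-2}=1, q_{-1}=0):
  i=0: a_0=29, p_0 = 29*1 + 0 = 29, q_0 = 29*0 + 1 = 1.
  i=1: a_1=1, p_1 = 1*29 + 1 = 30, q_1 = 1*1 + 0 = 1.
  i=2: a_2=3, p_2 = 3*30 + 29 = 119, q_2 = 3*1 + 1 = 4.
  i=3: a_3=1, p_3 = 1*119 + 30 = 149, q_3 = 1*4 + 1 = 5.
  i=4: a_4=1, p_4 = 1*149 + 119 = 268, q_4 = 1*5 + 4 = 9.
  i=5: a_5=2, p_5 = 2*268 + 149 = 685, q_5 = 2*9 + 5 = 23.
  i=6: a_6=29, p_6 = 29*685 + 268 = 20133, q_6 = 29*23 + 9 = 676.
  i=7: a_7=2, p_7 = 2*20133 + 685 = 40951, q_7 = 2*676 + 23 = 1375.
  i=8: a_8=1, p_8 = 1*40951 + 20133 = 61084, q_8 = 1*1375 + 676 = 2051.
  i=9: a_9=1, p_9 = 1*61084 + 40951 = 102035, q_9 = 1*2051 + 1375 = 3426.
  i=10: a_10=3, p_10 = 3*102035 + 61084 = 367189, q_10 = 3*3426 + 2051 = 12329.
  i=11: a_11=1, p_11 = 1*367189 + 102035 = 469224, q_11 = 1*12329 + 3426 = 15755.
Check: 469224^2 - 887*15755^2 = 220171162176 - 220171162175 = 1, so (x, y) = (469224, 15755) solves the equation, and by the theorem it is the least positive solution.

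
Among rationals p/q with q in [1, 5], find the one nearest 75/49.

Expand x = 75/49 as a continued fraction with the Euclidean algorithm:
  75 = 1*49 + 26, so a_0 = 1.
  49 = 1*26 + 23, so a_1 = 1.
  26 = 1*23 + 3, so a_2 = 1.
  23 = 7*3 + 2, so a_3 = 7.
  3 = 1*2 + 1, so a_4 = 1.
  2 = 2*1 + 0, so a_5 = 2.
so x = [1; 1, 1, 7, 1, 2].
Convergents (p_i = a_i*p_{i-1} + p_{i-2}, q_i = a_i*q_{i-1} + q_{i-2} with p_{-2}=0, p_{-1}=1, q_{-2}=1, q_{-1}=0), until the denominator exceeds 5:
  i=0: a_0=1, p_0 = 1*1 + 0 = 1, q_0 = 1*0 + 1 = 1.
  i=1: a_1=1, p_1 = 1*1 + 1 = 2, q_1 = 1*1 + 0 = 1.
  i=2: a_2=1, p_2 = 1*2 + 1 = 3, q_2 = 1*1 + 1 = 2.
  i=3: a_3=7, p_3 = 7*3 + 2 = 23, q_3 = 7*2 + 1 = 15.
q_3 = 15 > 5, so the last convergent with denominator <= 5 is p_2/q_2 = 3/2.
The closest fraction with denominator <= 5 is either p_2/q_2 or the intermediate fraction (k*p_2 + p_1)/(k*q_2 + q_1) with the largest k >= 1 whose denominator stays <= 5; these approach x as k grows, and every other convergent or intermediate fraction in range is farther away.
Largest k: floor((5 - q_1)/q_2) = floor((5 - 1)/2) = 2.
That gives (2*3 + 2)/(2*2 + 1) = 8/5.
Compare the errors: |x - 3/2| = |75*2 - 3*49|/(49*2) = 3/98, and |x - 8/5| = |75*5 - 8*49|/(49*5) = 17/245.
Cross-multiplying, 3*245 = 735 < 1666 = 17*98, so 3/98 is smaller: the convergent 3/2 is closer to x than 8/5.

3/2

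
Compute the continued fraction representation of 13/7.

Run the Euclidean algorithm on 13 and 7; the successive quotients are the partial quotients a_0, a_1, ... (each step inverts the fractional part left over by the previous one):
  13 = 1*7 + 6, so a_0 = 1.
  7 = 1*6 + 1, so a_1 = 1.
  6 = 6*1 + 0, so a_2 = 6.
The remainder reaches 0 after 3 divisions, so the expansion has 3 partial quotients, read off in order.

[1; 1, 6]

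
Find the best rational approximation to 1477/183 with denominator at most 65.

113/14

Expand x = 1477/183 as a continued fraction with the Euclidean algorithm:
  1477 = 8*183 + 13, so a_0 = 8.
  183 = 14*13 + 1, so a_1 = 14.
  13 = 13*1 + 0, so a_2 = 13.
so x = [8; 14, 13].
Convergents (p_i = a_i*p_{i-1} + p_{i-2}, q_i = a_i*q_{i-1} + q_{i-2} with p_{-2}=0, p_{-1}=1, q_{-2}=1, q_{-1}=0), until the denominator exceeds 65:
  i=0: a_0=8, p_0 = 8*1 + 0 = 8, q_0 = 8*0 + 1 = 1.
  i=1: a_1=14, p_1 = 14*8 + 1 = 113, q_1 = 14*1 + 0 = 14.
  i=2: a_2=13, p_2 = 13*113 + 8 = 1477, q_2 = 13*14 + 1 = 183.
q_2 = 183 > 65, so the last convergent with denominator <= 65 is p_1/q_1 = 113/14.
The closest fraction with denominator <= 65 is either p_1/q_1 or the intermediate fraction (k*p_1 + p_0)/(k*q_1 + q_0) with the largest k >= 1 whose denominator stays <= 65; these approach x as k grows, and every other convergent or intermediate fraction in range is farther away.
Largest k: floor((65 - q_0)/q_1) = floor((65 - 1)/14) = 4.
That gives (4*113 + 8)/(4*14 + 1) = 460/57.
Compare the errors: |x - 113/14| = |1477*14 - 113*183|/(183*14) = 1/2562, and |x - 460/57| = |1477*57 - 460*183|/(183*57) = 9/10431.
Cross-multiplying, 1*10431 = 10431 < 23058 = 9*2562, so 1/2562 is smaller: the convergent 113/14 is closer to x than 460/57.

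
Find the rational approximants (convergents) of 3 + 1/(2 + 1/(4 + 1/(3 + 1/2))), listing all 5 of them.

3/1, 7/2, 31/9, 100/29, 231/67

Using the convergent recurrence p_i = a_i*p_{i-1} + p_{i-2}, q_i = a_i*q_{i-1} + q_{i-2} with p_{-2}=0, p_{-1}=1, q_{-2}=1, q_{-1}=0:
  i=0: a_0=3, p_0 = 3*1 + 0 = 3, q_0 = 3*0 + 1 = 1.
  i=1: a_1=2, p_1 = 2*3 + 1 = 7, q_1 = 2*1 + 0 = 2.
  i=2: a_2=4, p_2 = 4*7 + 3 = 31, q_2 = 4*2 + 1 = 9.
  i=3: a_3=3, p_3 = 3*31 + 7 = 100, q_3 = 3*9 + 2 = 29.
  i=4: a_4=2, p_4 = 2*100 + 31 = 231, q_4 = 2*29 + 9 = 67.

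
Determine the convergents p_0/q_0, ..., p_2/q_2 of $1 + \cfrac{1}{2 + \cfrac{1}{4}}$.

1/1, 3/2, 13/9

Using the convergent recurrence p_i = a_i*p_{i-1} + p_{i-2}, q_i = a_i*q_{i-1} + q_{i-2} with p_{-2}=0, p_{-1}=1, q_{-2}=1, q_{-1}=0:
  i=0: a_0=1, p_0 = 1*1 + 0 = 1, q_0 = 1*0 + 1 = 1.
  i=1: a_1=2, p_1 = 2*1 + 1 = 3, q_1 = 2*1 + 0 = 2.
  i=2: a_2=4, p_2 = 4*3 + 1 = 13, q_2 = 4*2 + 1 = 9.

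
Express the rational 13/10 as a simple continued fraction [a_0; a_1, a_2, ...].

Run the Euclidean algorithm on 13 and 10; the successive quotients are the partial quotients a_0, a_1, ... (each step inverts the fractional part left over by the previous one):
  13 = 1*10 + 3, so a_0 = 1.
  10 = 3*3 + 1, so a_1 = 3.
  3 = 3*1 + 0, so a_2 = 3.
The remainder reaches 0 after 3 divisions, so the expansion has 3 partial quotients, read off in order.

[1; 3, 3]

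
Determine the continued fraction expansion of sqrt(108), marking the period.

[10; (2, 1, 1, 4, 1, 1, 2, 20)]

Write x_i = (sqrt(108) + m_i)/d_i with (m_0, d_0) = (0, 1). a_0 = floor(sqrt(108)) = 10, since 10^2 = 100 <= 108 < 121 = 11^2.
Iterate m_{i+1} = d_i*a_i - m_i, d_{i+1} = (108 - m_{i+1}^2)/d_i, a_{i+1} = floor((a_0 + m_{i+1})/d_{i+1}):
  m_1 = 1*10 - 0 = 10, d_1 = (108 - 10^2)/1 = 8/1 = 8, a_1 = floor((10 + 10)/8) = 2.
  m_2 = 8*2 - 10 = 6, d_2 = (108 - 6^2)/8 = 72/8 = 9, a_2 = floor((10 + 6)/9) = 1.
  m_3 = 9*1 - 6 = 3, d_3 = (108 - 3^2)/9 = 99/9 = 11, a_3 = floor((10 + 3)/11) = 1.
  m_4 = 11*1 - 3 = 8, d_4 = (108 - 8^2)/11 = 44/11 = 4, a_4 = floor((10 + 8)/4) = 4.
  m_5 = 4*4 - 8 = 8, d_5 = (108 - 8^2)/4 = 44/4 = 11, a_5 = floor((10 + 8)/11) = 1.
  m_6 = 11*1 - 8 = 3, d_6 = (108 - 3^2)/11 = 99/11 = 9, a_6 = floor((10 + 3)/9) = 1.
  m_7 = 9*1 - 3 = 6, d_7 = (108 - 6^2)/9 = 72/9 = 8, a_7 = floor((10 + 6)/8) = 2.
  m_8 = 8*2 - 6 = 10, d_8 = (108 - 10^2)/8 = 8/8 = 1, a_8 = floor((10 + 10)/1) = 20.
  m_9 = 1*20 - 10 = 10, d_9 = (108 - 10^2)/1 = 8/1 = 8: (m_9, d_9) = (m_1, d_1) = (10, 8), so from here the quotients repeat a_1, ..., a_8; the period length is 8.
Hence the expansion of sqrt(108) is a_0 = 10 followed by the repeating block 2, 1, 1, 4, 1, 1, 2, 20 (period 8).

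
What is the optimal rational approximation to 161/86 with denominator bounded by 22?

Expand x = 161/86 as a continued fraction with the Euclidean algorithm:
  161 = 1*86 + 75, so a_0 = 1.
  86 = 1*75 + 11, so a_1 = 1.
  75 = 6*11 + 9, so a_2 = 6.
  11 = 1*9 + 2, so a_3 = 1.
  9 = 4*2 + 1, so a_4 = 4.
  2 = 2*1 + 0, so a_5 = 2.
so x = [1; 1, 6, 1, 4, 2].
Convergents (p_i = a_i*p_{i-1} + p_{i-2}, q_i = a_i*q_{i-1} + q_{i-2} with p_{-2}=0, p_{-1}=1, q_{-2}=1, q_{-1}=0), until the denominator exceeds 22:
  i=0: a_0=1, p_0 = 1*1 + 0 = 1, q_0 = 1*0 + 1 = 1.
  i=1: a_1=1, p_1 = 1*1 + 1 = 2, q_1 = 1*1 + 0 = 1.
  i=2: a_2=6, p_2 = 6*2 + 1 = 13, q_2 = 6*1 + 1 = 7.
  i=3: a_3=1, p_3 = 1*13 + 2 = 15, q_3 = 1*7 + 1 = 8.
  i=4: a_4=4, p_4 = 4*15 + 13 = 73, q_4 = 4*8 + 7 = 39.
q_4 = 39 > 22, so the last convergent with denominator <= 22 is p_3/q_3 = 15/8.
The closest fraction with denominator <= 22 is either p_3/q_3 or the intermediate fraction (k*p_3 + p_2)/(k*q_3 + q_2) with the largest k >= 1 whose denominator stays <= 22; these approach x as k grows, and every other convergent or intermediate fraction in range is farther away.
Largest k: floor((22 - q_2)/q_3) = floor((22 - 7)/8) = 1.
That gives (1*15 + 13)/(1*8 + 7) = 28/15.
Compare the errors: |x - 15/8| = |161*8 - 15*86|/(86*8) = 2/688, and |x - 28/15| = |161*15 - 28*86|/(86*15) = 7/1290.
Cross-multiplying, 2*1290 = 2580 < 4816 = 7*688, so 2/688 is smaller: the convergent 15/8 is closer to x than 28/15.

15/8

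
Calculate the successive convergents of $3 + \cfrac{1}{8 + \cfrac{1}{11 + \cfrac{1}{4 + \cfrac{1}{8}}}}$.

3/1, 25/8, 278/89, 1137/364, 9374/3001

Using the convergent recurrence p_i = a_i*p_{i-1} + p_{i-2}, q_i = a_i*q_{i-1} + q_{i-2} with p_{-2}=0, p_{-1}=1, q_{-2}=1, q_{-1}=0:
  i=0: a_0=3, p_0 = 3*1 + 0 = 3, q_0 = 3*0 + 1 = 1.
  i=1: a_1=8, p_1 = 8*3 + 1 = 25, q_1 = 8*1 + 0 = 8.
  i=2: a_2=11, p_2 = 11*25 + 3 = 278, q_2 = 11*8 + 1 = 89.
  i=3: a_3=4, p_3 = 4*278 + 25 = 1137, q_3 = 4*89 + 8 = 364.
  i=4: a_4=8, p_4 = 8*1137 + 278 = 9374, q_4 = 8*364 + 89 = 3001.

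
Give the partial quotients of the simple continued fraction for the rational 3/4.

Run the Euclidean algorithm on 3 and 4; the successive quotients are the partial quotients a_0, a_1, ... (each step inverts the fractional part left over by the previous one):
  3 = 0*4 + 3, so a_0 = 0.
  4 = 1*3 + 1, so a_1 = 1.
  3 = 3*1 + 0, so a_2 = 3.
The remainder reaches 0 after 3 divisions, so the expansion has 3 partial quotients, read off in order.

[0; 1, 3]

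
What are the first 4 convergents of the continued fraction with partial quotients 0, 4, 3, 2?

0/1, 1/4, 3/13, 7/30

Using the convergent recurrence p_i = a_i*p_{i-1} + p_{i-2}, q_i = a_i*q_{i-1} + q_{i-2} with p_{-2}=0, p_{-1}=1, q_{-2}=1, q_{-1}=0:
  i=0: a_0=0, p_0 = 0*1 + 0 = 0, q_0 = 0*0 + 1 = 1.
  i=1: a_1=4, p_1 = 4*0 + 1 = 1, q_1 = 4*1 + 0 = 4.
  i=2: a_2=3, p_2 = 3*1 + 0 = 3, q_2 = 3*4 + 1 = 13.
  i=3: a_3=2, p_3 = 2*3 + 1 = 7, q_3 = 2*13 + 4 = 30.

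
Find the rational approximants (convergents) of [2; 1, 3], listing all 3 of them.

Using the convergent recurrence p_i = a_i*p_{i-1} + p_{i-2}, q_i = a_i*q_{i-1} + q_{i-2} with p_{-2}=0, p_{-1}=1, q_{-2}=1, q_{-1}=0:
  i=0: a_0=2, p_0 = 2*1 + 0 = 2, q_0 = 2*0 + 1 = 1.
  i=1: a_1=1, p_1 = 1*2 + 1 = 3, q_1 = 1*1 + 0 = 1.
  i=2: a_2=3, p_2 = 3*3 + 2 = 11, q_2 = 3*1 + 1 = 4.

2/1, 3/1, 11/4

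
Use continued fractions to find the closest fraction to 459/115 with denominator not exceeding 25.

Expand x = 459/115 as a continued fraction with the Euclidean algorithm:
  459 = 3*115 + 114, so a_0 = 3.
  115 = 1*114 + 1, so a_1 = 1.
  114 = 114*1 + 0, so a_2 = 114.
so x = [3; 1, 114].
Convergents (p_i = a_i*p_{i-1} + p_{i-2}, q_i = a_i*q_{i-1} + q_{i-2} with p_{-2}=0, p_{-1}=1, q_{-2}=1, q_{-1}=0), until the denominator exceeds 25:
  i=0: a_0=3, p_0 = 3*1 + 0 = 3, q_0 = 3*0 + 1 = 1.
  i=1: a_1=1, p_1 = 1*3 + 1 = 4, q_1 = 1*1 + 0 = 1.
  i=2: a_2=114, p_2 = 114*4 + 3 = 459, q_2 = 114*1 + 1 = 115.
q_2 = 115 > 25, so the last convergent with denominator <= 25 is p_1/q_1 = 4/1.
The closest fraction with denominator <= 25 is either p_1/q_1 or the intermediate fraction (k*p_1 + p_0)/(k*q_1 + q_0) with the largest k >= 1 whose denominator stays <= 25; these approach x as k grows, and every other convergent or intermediate fraction in range is farther away.
Largest k: floor((25 - q_0)/q_1) = floor((25 - 1)/1) = 24.
That gives (24*4 + 3)/(24*1 + 1) = 99/25.
Compare the errors: |x - 4/1| = |459*1 - 4*115|/(115*1) = 1/115, and |x - 99/25| = |459*25 - 99*115|/(115*25) = 90/2875.
Cross-multiplying, 1*2875 = 2875 < 10350 = 90*115, so 1/115 is smaller: the convergent 4/1 is closer to x than 99/25.

4/1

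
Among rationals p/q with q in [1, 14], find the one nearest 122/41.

3/1

Expand x = 122/41 as a continued fraction with the Euclidean algorithm:
  122 = 2*41 + 40, so a_0 = 2.
  41 = 1*40 + 1, so a_1 = 1.
  40 = 40*1 + 0, so a_2 = 40.
so x = [2; 1, 40].
Convergents (p_i = a_i*p_{i-1} + p_{i-2}, q_i = a_i*q_{i-1} + q_{i-2} with p_{-2}=0, p_{-1}=1, q_{-2}=1, q_{-1}=0), until the denominator exceeds 14:
  i=0: a_0=2, p_0 = 2*1 + 0 = 2, q_0 = 2*0 + 1 = 1.
  i=1: a_1=1, p_1 = 1*2 + 1 = 3, q_1 = 1*1 + 0 = 1.
  i=2: a_2=40, p_2 = 40*3 + 2 = 122, q_2 = 40*1 + 1 = 41.
q_2 = 41 > 14, so the last convergent with denominator <= 14 is p_1/q_1 = 3/1.
The closest fraction with denominator <= 14 is either p_1/q_1 or the intermediate fraction (k*p_1 + p_0)/(k*q_1 + q_0) with the largest k >= 1 whose denominator stays <= 14; these approach x as k grows, and every other convergent or intermediate fraction in range is farther away.
Largest k: floor((14 - q_0)/q_1) = floor((14 - 1)/1) = 13.
That gives (13*3 + 2)/(13*1 + 1) = 41/14.
Compare the errors: |x - 3/1| = |122*1 - 3*41|/(41*1) = 1/41, and |x - 41/14| = |122*14 - 41*41|/(41*14) = 27/574.
Cross-multiplying, 1*574 = 574 < 1107 = 27*41, so 1/41 is smaller: the convergent 3/1 is closer to x than 41/14.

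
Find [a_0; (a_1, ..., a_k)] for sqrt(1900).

[43; (1, 1, 2, 3, 4, 3, 2, 1, 1, 86)]

Write x_i = (sqrt(1900) + m_i)/d_i with (m_0, d_0) = (0, 1). a_0 = floor(sqrt(1900)) = 43, since 43^2 = 1849 <= 1900 < 1936 = 44^2.
Iterate m_{i+1} = d_i*a_i - m_i, d_{i+1} = (1900 - m_{i+1}^2)/d_i, a_{i+1} = floor((a_0 + m_{i+1})/d_{i+1}):
  m_1 = 1*43 - 0 = 43, d_1 = (1900 - 43^2)/1 = 51/1 = 51, a_1 = floor((43 + 43)/51) = 1.
  m_2 = 51*1 - 43 = 8, d_2 = (1900 - 8^2)/51 = 1836/51 = 36, a_2 = floor((43 + 8)/36) = 1.
  m_3 = 36*1 - 8 = 28, d_3 = (1900 - 28^2)/36 = 1116/36 = 31, a_3 = floor((43 + 28)/31) = 2.
  m_4 = 31*2 - 28 = 34, d_4 = (1900 - 34^2)/31 = 744/31 = 24, a_4 = floor((43 + 34)/24) = 3.
  m_5 = 24*3 - 34 = 38, d_5 = (1900 - 38^2)/24 = 456/24 = 19, a_5 = floor((43 + 38)/19) = 4.
  m_6 = 19*4 - 38 = 38, d_6 = (1900 - 38^2)/19 = 456/19 = 24, a_6 = floor((43 + 38)/24) = 3.
  m_7 = 24*3 - 38 = 34, d_7 = (1900 - 34^2)/24 = 744/24 = 31, a_7 = floor((43 + 34)/31) = 2.
  m_8 = 31*2 - 34 = 28, d_8 = (1900 - 28^2)/31 = 1116/31 = 36, a_8 = floor((43 + 28)/36) = 1.
  m_9 = 36*1 - 28 = 8, d_9 = (1900 - 8^2)/36 = 1836/36 = 51, a_9 = floor((43 + 8)/51) = 1.
  m_10 = 51*1 - 8 = 43, d_10 = (1900 - 43^2)/51 = 51/51 = 1, a_10 = floor((43 + 43)/1) = 86.
  m_11 = 1*86 - 43 = 43, d_11 = (1900 - 43^2)/1 = 51/1 = 51: (m_11, d_11) = (m_1, d_1) = (43, 51), so from here the quotients repeat a_1, ..., a_10; the period length is 10.
Hence the expansion of sqrt(1900) is a_0 = 43 followed by the repeating block 1, 1, 2, 3, 4, 3, 2, 1, 1, 86 (period 10).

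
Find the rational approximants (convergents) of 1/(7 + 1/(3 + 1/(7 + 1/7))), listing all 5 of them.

0/1, 1/7, 3/22, 22/161, 157/1149

Using the convergent recurrence p_i = a_i*p_{i-1} + p_{i-2}, q_i = a_i*q_{i-1} + q_{i-2} with p_{-2}=0, p_{-1}=1, q_{-2}=1, q_{-1}=0:
  i=0: a_0=0, p_0 = 0*1 + 0 = 0, q_0 = 0*0 + 1 = 1.
  i=1: a_1=7, p_1 = 7*0 + 1 = 1, q_1 = 7*1 + 0 = 7.
  i=2: a_2=3, p_2 = 3*1 + 0 = 3, q_2 = 3*7 + 1 = 22.
  i=3: a_3=7, p_3 = 7*3 + 1 = 22, q_3 = 7*22 + 7 = 161.
  i=4: a_4=7, p_4 = 7*22 + 3 = 157, q_4 = 7*161 + 22 = 1149.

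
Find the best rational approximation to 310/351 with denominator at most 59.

Expand x = 310/351 as a continued fraction with the Euclidean algorithm:
  310 = 0*351 + 310, so a_0 = 0.
  351 = 1*310 + 41, so a_1 = 1.
  310 = 7*41 + 23, so a_2 = 7.
  41 = 1*23 + 18, so a_3 = 1.
  23 = 1*18 + 5, so a_4 = 1.
  18 = 3*5 + 3, so a_5 = 3.
  5 = 1*3 + 2, so a_6 = 1.
  3 = 1*2 + 1, so a_7 = 1.
  2 = 2*1 + 0, so a_8 = 2.
so x = [0; 1, 7, 1, 1, 3, 1, 1, 2].
Convergents (p_i = a_i*p_{i-1} + p_{i-2}, q_i = a_i*q_{i-1} + q_{i-2} with p_{-2}=0, p_{-1}=1, q_{-2}=1, q_{-1}=0), until the denominator exceeds 59:
  i=0: a_0=0, p_0 = 0*1 + 0 = 0, q_0 = 0*0 + 1 = 1.
  i=1: a_1=1, p_1 = 1*0 + 1 = 1, q_1 = 1*1 + 0 = 1.
  i=2: a_2=7, p_2 = 7*1 + 0 = 7, q_2 = 7*1 + 1 = 8.
  i=3: a_3=1, p_3 = 1*7 + 1 = 8, q_3 = 1*8 + 1 = 9.
  i=4: a_4=1, p_4 = 1*8 + 7 = 15, q_4 = 1*9 + 8 = 17.
  i=5: a_5=3, p_5 = 3*15 + 8 = 53, q_5 = 3*17 + 9 = 60.
q_5 = 60 > 59, so the last convergent with denominator <= 59 is p_4/q_4 = 15/17.
The closest fraction with denominator <= 59 is either p_4/q_4 or the intermediate fraction (k*p_4 + p_3)/(k*q_4 + q_3) with the largest k >= 1 whose denominator stays <= 59; these approach x as k grows, and every other convergent or intermediate fraction in range is farther away.
Largest k: floor((59 - q_3)/q_4) = floor((59 - 9)/17) = 2.
That gives (2*15 + 8)/(2*17 + 9) = 38/43.
Compare the errors: |x - 15/17| = |310*17 - 15*351|/(351*17) = 5/5967, and |x - 38/43| = |310*43 - 38*351|/(351*43) = 8/15093.
Cross-multiplying, 8*5967 = 47736 < 75465 = 5*15093, so 8/15093 is smaller: the intermediate fraction 38/43 is closer to x than 15/17.

38/43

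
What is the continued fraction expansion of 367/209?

[1; 1, 3, 10, 5]

Run the Euclidean algorithm on 367 and 209; the successive quotients are the partial quotients a_0, a_1, ... (each step inverts the fractional part left over by the previous one):
  367 = 1*209 + 158, so a_0 = 1.
  209 = 1*158 + 51, so a_1 = 1.
  158 = 3*51 + 5, so a_2 = 3.
  51 = 10*5 + 1, so a_3 = 10.
  5 = 5*1 + 0, so a_4 = 5.
The remainder reaches 0 after 5 divisions, so the expansion has 5 partial quotients, read off in order.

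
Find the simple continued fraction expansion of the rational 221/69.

[3; 4, 1, 13]

Run the Euclidean algorithm on 221 and 69; the successive quotients are the partial quotients a_0, a_1, ... (each step inverts the fractional part left over by the previous one):
  221 = 3*69 + 14, so a_0 = 3.
  69 = 4*14 + 13, so a_1 = 4.
  14 = 1*13 + 1, so a_2 = 1.
  13 = 13*1 + 0, so a_3 = 13.
The remainder reaches 0 after 4 divisions, so the expansion has 4 partial quotients, read off in order.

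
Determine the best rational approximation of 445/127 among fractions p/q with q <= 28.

7/2

Expand x = 445/127 as a continued fraction with the Euclidean algorithm:
  445 = 3*127 + 64, so a_0 = 3.
  127 = 1*64 + 63, so a_1 = 1.
  64 = 1*63 + 1, so a_2 = 1.
  63 = 63*1 + 0, so a_3 = 63.
so x = [3; 1, 1, 63].
Convergents (p_i = a_i*p_{i-1} + p_{i-2}, q_i = a_i*q_{i-1} + q_{i-2} with p_{-2}=0, p_{-1}=1, q_{-2}=1, q_{-1}=0), until the denominator exceeds 28:
  i=0: a_0=3, p_0 = 3*1 + 0 = 3, q_0 = 3*0 + 1 = 1.
  i=1: a_1=1, p_1 = 1*3 + 1 = 4, q_1 = 1*1 + 0 = 1.
  i=2: a_2=1, p_2 = 1*4 + 3 = 7, q_2 = 1*1 + 1 = 2.
  i=3: a_3=63, p_3 = 63*7 + 4 = 445, q_3 = 63*2 + 1 = 127.
q_3 = 127 > 28, so the last convergent with denominator <= 28 is p_2/q_2 = 7/2.
The closest fraction with denominator <= 28 is either p_2/q_2 or the intermediate fraction (k*p_2 + p_1)/(k*q_2 + q_1) with the largest k >= 1 whose denominator stays <= 28; these approach x as k grows, and every other convergent or intermediate fraction in range is farther away.
Largest k: floor((28 - q_1)/q_2) = floor((28 - 1)/2) = 13.
That gives (13*7 + 4)/(13*2 + 1) = 95/27.
Compare the errors: |x - 7/2| = |445*2 - 7*127|/(127*2) = 1/254, and |x - 95/27| = |445*27 - 95*127|/(127*27) = 50/3429.
Cross-multiplying, 1*3429 = 3429 < 12700 = 50*254, so 1/254 is smaller: the convergent 7/2 is closer to x than 95/27.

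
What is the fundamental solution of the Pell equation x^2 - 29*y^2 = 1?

(x, y) = (9801, 1820)

First expand sqrt(29) as a continued fraction. With x_i = (sqrt(29) + m_i)/d_i and (m_0, d_0) = (0, 1): a_0 = floor(sqrt(29)) = 5, since 5^2 = 25 <= 29 < 36 = 6^2.
Iterate m_{i+1} = d_i*a_i - m_i, d_{i+1} = (29 - m_{i+1}^2)/d_i, a_{i+1} = floor((a_0 + m_{i+1})/d_{i+1}):
  m_1 = 1*5 - 0 = 5, d_1 = (29 - 5^2)/1 = 4/1 = 4, a_1 = floor((5 + 5)/4) = 2.
  m_2 = 4*2 - 5 = 3, d_2 = (29 - 3^2)/4 = 20/4 = 5, a_2 = floor((5 + 3)/5) = 1.
  m_3 = 5*1 - 3 = 2, d_3 = (29 - 2^2)/5 = 25/5 = 5, a_3 = floor((5 + 2)/5) = 1.
  m_4 = 5*1 - 2 = 3, d_4 = (29 - 3^2)/5 = 20/5 = 4, a_4 = floor((5 + 3)/4) = 2.
  m_5 = 4*2 - 3 = 5, d_5 = (29 - 5^2)/4 = 4/4 = 1, a_5 = floor((5 + 5)/1) = 10.
  m_6 = 1*10 - 5 = 5, d_6 = (29 - 5^2)/1 = 4/1 = 4: (m_6, d_6) = (m_1, d_1) = (5, 4), so from here the quotients repeat a_1, ..., a_5; the period length is 5.
So sqrt(29) = [5; (2, 1, 1, 2, 10)] with period length k = 5.
k is odd, so (p_{k-1}, q_{k-1}) only solves x^2 - 29y^2 = -1 and the fundamental solution of x^2 - 29y^2 = 1 is (p_{2k-1}, q_{2k-1}) = (p_9, q_9); compute convergents through index 9, running through the period twice.
Convergents (p_i = a_i*p_{i-1} + p_{i-2}, q_i = a_i*q_{i-1} + q_{i-2} with p_{-2}=0, p_{-1}=1, q_{-2}=1, q_{-1}=0):
  i=0: a_0=5, p_0 = 5*1 + 0 = 5, q_0 = 5*0 + 1 = 1.
  i=1: a_1=2, p_1 = 2*5 + 1 = 11, q_1 = 2*1 + 0 = 2.
  i=2: a_2=1, p_2 = 1*11 + 5 = 16, q_2 = 1*2 + 1 = 3.
  i=3: a_3=1, p_3 = 1*16 + 11 = 27, q_3 = 1*3 + 2 = 5.
  i=4: a_4=2, p_4 = 2*27 + 16 = 70, q_4 = 2*5 + 3 = 13.
  i=5: a_5=10, p_5 = 10*70 + 27 = 727, q_5 = 10*13 + 5 = 135.
  i=6: a_6=2, p_6 = 2*727 + 70 = 1524, q_6 = 2*135 + 13 = 283.
  i=7: a_7=1, p_7 = 1*1524 + 727 = 2251, q_7 = 1*283 + 135 = 418.
  i=8: a_8=1, p_8 = 1*2251 + 1524 = 3775, q_8 = 1*418 + 283 = 701.
  i=9: a_9=2, p_9 = 2*3775 + 2251 = 9801, q_9 = 2*701 + 418 = 1820.
Indeed p_4^2 - 29*q_4^2 = 4900 - 4901 = -1, not +1.
Check: 9801^2 - 29*1820^2 = 96059601 - 96059600 = 1, so (x, y) = (9801, 1820) solves the equation, and by the theorem it is the least positive solution.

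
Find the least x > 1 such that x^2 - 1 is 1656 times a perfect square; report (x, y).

(x, y) = (24335, 598)

First expand sqrt(1656) as a continued fraction. With x_i = (sqrt(1656) + m_i)/d_i and (m_0, d_0) = (0, 1): a_0 = floor(sqrt(1656)) = 40, since 40^2 = 1600 <= 1656 < 1681 = 41^2.
Iterate m_{i+1} = d_i*a_i - m_i, d_{i+1} = (1656 - m_{i+1}^2)/d_i, a_{i+1} = floor((a_0 + m_{i+1})/d_{i+1}):
  m_1 = 1*40 - 0 = 40, d_1 = (1656 - 40^2)/1 = 56/1 = 56, a_1 = floor((40 + 40)/56) = 1.
  m_2 = 56*1 - 40 = 16, d_2 = (1656 - 16^2)/56 = 1400/56 = 25, a_2 = floor((40 + 16)/25) = 2.
  m_3 = 25*2 - 16 = 34, d_3 = (1656 - 34^2)/25 = 500/25 = 20, a_3 = floor((40 + 34)/20) = 3.
  m_4 = 20*3 - 34 = 26, d_4 = (1656 - 26^2)/20 = 980/20 = 49, a_4 = floor((40 + 26)/49) = 1.
  m_5 = 49*1 - 26 = 23, d_5 = (1656 - 23^2)/49 = 1127/49 = 23, a_5 = floor((40 + 23)/23) = 2.
  m_6 = 23*2 - 23 = 23, d_6 = (1656 - 23^2)/23 = 1127/23 = 49, a_6 = floor((40 + 23)/49) = 1.
  m_7 = 49*1 - 23 = 26, d_7 = (1656 - 26^2)/49 = 980/49 = 20, a_7 = floor((40 + 26)/20) = 3.
  m_8 = 20*3 - 26 = 34, d_8 = (1656 - 34^2)/20 = 500/20 = 25, a_8 = floor((40 + 34)/25) = 2.
  m_9 = 25*2 - 34 = 16, d_9 = (1656 - 16^2)/25 = 1400/25 = 56, a_9 = floor((40 + 16)/56) = 1.
  m_10 = 56*1 - 16 = 40, d_10 = (1656 - 40^2)/56 = 56/56 = 1, a_10 = floor((40 + 40)/1) = 80.
  m_11 = 1*80 - 40 = 40, d_11 = (1656 - 40^2)/1 = 56/1 = 56: (m_11, d_11) = (m_1, d_1) = (40, 56), so from here the quotients repeat a_1, ..., a_10; the period length is 10.
So sqrt(1656) = [40; (1, 2, 3, 1, 2, 1, 3, 2, 1, 80)] with period length k = 10.
k is even, so the fundamental solution of x^2 - 1656y^2 = 1 is (p_{k-1}, q_{k-1}) = (p_9, q_9); compute convergents through index 9.
Convergents (p_i = a_i*p_{i-1} + p_{i-2}, q_i = a_i*q_{i-1} + q_{i-2} with p_{-2}=0, p_{-1}=1, q_{-2}=1, q_{-1}=0):
  i=0: a_0=40, p_0 = 40*1 + 0 = 40, q_0 = 40*0 + 1 = 1.
  i=1: a_1=1, p_1 = 1*40 + 1 = 41, q_1 = 1*1 + 0 = 1.
  i=2: a_2=2, p_2 = 2*41 + 40 = 122, q_2 = 2*1 + 1 = 3.
  i=3: a_3=3, p_3 = 3*122 + 41 = 407, q_3 = 3*3 + 1 = 10.
  i=4: a_4=1, p_4 = 1*407 + 122 = 529, q_4 = 1*10 + 3 = 13.
  i=5: a_5=2, p_5 = 2*529 + 407 = 1465, q_5 = 2*13 + 10 = 36.
  i=6: a_6=1, p_6 = 1*1465 + 529 = 1994, q_6 = 1*36 + 13 = 49.
  i=7: a_7=3, p_7 = 3*1994 + 1465 = 7447, q_7 = 3*49 + 36 = 183.
  i=8: a_8=2, p_8 = 2*7447 + 1994 = 16888, q_8 = 2*183 + 49 = 415.
  i=9: a_9=1, p_9 = 1*16888 + 7447 = 24335, q_9 = 1*415 + 183 = 598.
Check: 24335^2 - 1656*598^2 = 592192225 - 592192224 = 1, so (x, y) = (24335, 598) solves the equation, and by the theorem it is the least positive solution.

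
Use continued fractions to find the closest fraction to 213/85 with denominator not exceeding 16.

5/2

Expand x = 213/85 as a continued fraction with the Euclidean algorithm:
  213 = 2*85 + 43, so a_0 = 2.
  85 = 1*43 + 42, so a_1 = 1.
  43 = 1*42 + 1, so a_2 = 1.
  42 = 42*1 + 0, so a_3 = 42.
so x = [2; 1, 1, 42].
Convergents (p_i = a_i*p_{i-1} + p_{i-2}, q_i = a_i*q_{i-1} + q_{i-2} with p_{-2}=0, p_{-1}=1, q_{-2}=1, q_{-1}=0), until the denominator exceeds 16:
  i=0: a_0=2, p_0 = 2*1 + 0 = 2, q_0 = 2*0 + 1 = 1.
  i=1: a_1=1, p_1 = 1*2 + 1 = 3, q_1 = 1*1 + 0 = 1.
  i=2: a_2=1, p_2 = 1*3 + 2 = 5, q_2 = 1*1 + 1 = 2.
  i=3: a_3=42, p_3 = 42*5 + 3 = 213, q_3 = 42*2 + 1 = 85.
q_3 = 85 > 16, so the last convergent with denominator <= 16 is p_2/q_2 = 5/2.
The closest fraction with denominator <= 16 is either p_2/q_2 or the intermediate fraction (k*p_2 + p_1)/(k*q_2 + q_1) with the largest k >= 1 whose denominator stays <= 16; these approach x as k grows, and every other convergent or intermediate fraction in range is farther away.
Largest k: floor((16 - q_1)/q_2) = floor((16 - 1)/2) = 7.
That gives (7*5 + 3)/(7*2 + 1) = 38/15.
Compare the errors: |x - 5/2| = |213*2 - 5*85|/(85*2) = 1/170, and |x - 38/15| = |213*15 - 38*85|/(85*15) = 35/1275.
Cross-multiplying, 1*1275 = 1275 < 5950 = 35*170, so 1/170 is smaller: the convergent 5/2 is closer to x than 38/15.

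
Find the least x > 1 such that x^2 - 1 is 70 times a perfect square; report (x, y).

(x, y) = (251, 30)

First expand sqrt(70) as a continued fraction. With x_i = (sqrt(70) + m_i)/d_i and (m_0, d_0) = (0, 1): a_0 = floor(sqrt(70)) = 8, since 8^2 = 64 <= 70 < 81 = 9^2.
Iterate m_{i+1} = d_i*a_i - m_i, d_{i+1} = (70 - m_{i+1}^2)/d_i, a_{i+1} = floor((a_0 + m_{i+1})/d_{i+1}):
  m_1 = 1*8 - 0 = 8, d_1 = (70 - 8^2)/1 = 6/1 = 6, a_1 = floor((8 + 8)/6) = 2.
  m_2 = 6*2 - 8 = 4, d_2 = (70 - 4^2)/6 = 54/6 = 9, a_2 = floor((8 + 4)/9) = 1.
  m_3 = 9*1 - 4 = 5, d_3 = (70 - 5^2)/9 = 45/9 = 5, a_3 = floor((8 + 5)/5) = 2.
  m_4 = 5*2 - 5 = 5, d_4 = (70 - 5^2)/5 = 45/5 = 9, a_4 = floor((8 + 5)/9) = 1.
  m_5 = 9*1 - 5 = 4, d_5 = (70 - 4^2)/9 = 54/9 = 6, a_5 = floor((8 + 4)/6) = 2.
  m_6 = 6*2 - 4 = 8, d_6 = (70 - 8^2)/6 = 6/6 = 1, a_6 = floor((8 + 8)/1) = 16.
  m_7 = 1*16 - 8 = 8, d_7 = (70 - 8^2)/1 = 6/1 = 6: (m_7, d_7) = (m_1, d_1) = (8, 6), so from here the quotients repeat a_1, ..., a_6; the period length is 6.
So sqrt(70) = [8; (2, 1, 2, 1, 2, 16)] with period length k = 6.
k is even, so the fundamental solution of x^2 - 70y^2 = 1 is (p_{k-1}, q_{k-1}) = (p_5, q_5); compute convergents through index 5.
Convergents (p_i = a_i*p_{i-1} + p_{i-2}, q_i = a_i*q_{i-1} + q_{i-2} with p_{-2}=0, p_{-1}=1, q_{-2}=1, q_{-1}=0):
  i=0: a_0=8, p_0 = 8*1 + 0 = 8, q_0 = 8*0 + 1 = 1.
  i=1: a_1=2, p_1 = 2*8 + 1 = 17, q_1 = 2*1 + 0 = 2.
  i=2: a_2=1, p_2 = 1*17 + 8 = 25, q_2 = 1*2 + 1 = 3.
  i=3: a_3=2, p_3 = 2*25 + 17 = 67, q_3 = 2*3 + 2 = 8.
  i=4: a_4=1, p_4 = 1*67 + 25 = 92, q_4 = 1*8 + 3 = 11.
  i=5: a_5=2, p_5 = 2*92 + 67 = 251, q_5 = 2*11 + 8 = 30.
Check: 251^2 - 70*30^2 = 63001 - 63000 = 1, so (x, y) = (251, 30) solves the equation, and by the theorem it is the least positive solution.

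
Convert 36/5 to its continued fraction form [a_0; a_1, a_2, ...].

Run the Euclidean algorithm on 36 and 5; the successive quotients are the partial quotients a_0, a_1, ... (each step inverts the fractional part left over by the previous one):
  36 = 7*5 + 1, so a_0 = 7.
  5 = 5*1 + 0, so a_1 = 5.
The remainder reaches 0 after 2 divisions, so the expansion has 2 partial quotients, read off in order.

[7; 5]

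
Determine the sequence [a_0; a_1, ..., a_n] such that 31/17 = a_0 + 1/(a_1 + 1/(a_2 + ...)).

[1; 1, 4, 1, 2]

Run the Euclidean algorithm on 31 and 17; the successive quotients are the partial quotients a_0, a_1, ... (each step inverts the fractional part left over by the previous one):
  31 = 1*17 + 14, so a_0 = 1.
  17 = 1*14 + 3, so a_1 = 1.
  14 = 4*3 + 2, so a_2 = 4.
  3 = 1*2 + 1, so a_3 = 1.
  2 = 2*1 + 0, so a_4 = 2.
The remainder reaches 0 after 5 divisions, so the expansion has 5 partial quotients, read off in order.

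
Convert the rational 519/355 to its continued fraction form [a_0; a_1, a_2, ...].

Run the Euclidean algorithm on 519 and 355; the successive quotients are the partial quotients a_0, a_1, ... (each step inverts the fractional part left over by the previous one):
  519 = 1*355 + 164, so a_0 = 1.
  355 = 2*164 + 27, so a_1 = 2.
  164 = 6*27 + 2, so a_2 = 6.
  27 = 13*2 + 1, so a_3 = 13.
  2 = 2*1 + 0, so a_4 = 2.
The remainder reaches 0 after 5 divisions, so the expansion has 5 partial quotients, read off in order.

[1; 2, 6, 13, 2]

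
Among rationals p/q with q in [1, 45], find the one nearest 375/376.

Expand x = 375/376 as a continued fraction with the Euclidean algorithm:
  375 = 0*376 + 375, so a_0 = 0.
  376 = 1*375 + 1, so a_1 = 1.
  375 = 375*1 + 0, so a_2 = 375.
so x = [0; 1, 375].
Convergents (p_i = a_i*p_{i-1} + p_{i-2}, q_i = a_i*q_{i-1} + q_{i-2} with p_{-2}=0, p_{-1}=1, q_{-2}=1, q_{-1}=0), until the denominator exceeds 45:
  i=0: a_0=0, p_0 = 0*1 + 0 = 0, q_0 = 0*0 + 1 = 1.
  i=1: a_1=1, p_1 = 1*0 + 1 = 1, q_1 = 1*1 + 0 = 1.
  i=2: a_2=375, p_2 = 375*1 + 0 = 375, q_2 = 375*1 + 1 = 376.
q_2 = 376 > 45, so the last convergent with denominator <= 45 is p_1/q_1 = 1/1.
The closest fraction with denominator <= 45 is either p_1/q_1 or the intermediate fraction (k*p_1 + p_0)/(k*q_1 + q_0) with the largest k >= 1 whose denominator stays <= 45; these approach x as k grows, and every other convergent or intermediate fraction in range is farther away.
Largest k: floor((45 - q_0)/q_1) = floor((45 - 1)/1) = 44.
That gives (44*1 + 0)/(44*1 + 1) = 44/45.
Compare the errors: |x - 1/1| = |375*1 - 1*376|/(376*1) = 1/376, and |x - 44/45| = |375*45 - 44*376|/(376*45) = 331/16920.
Cross-multiplying, 1*16920 = 16920 < 124456 = 331*376, so 1/376 is smaller: the convergent 1/1 is closer to x than 44/45.

1/1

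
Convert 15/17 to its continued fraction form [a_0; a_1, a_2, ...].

Run the Euclidean algorithm on 15 and 17; the successive quotients are the partial quotients a_0, a_1, ... (each step inverts the fractional part left over by the previous one):
  15 = 0*17 + 15, so a_0 = 0.
  17 = 1*15 + 2, so a_1 = 1.
  15 = 7*2 + 1, so a_2 = 7.
  2 = 2*1 + 0, so a_3 = 2.
The remainder reaches 0 after 4 divisions, so the expansion has 4 partial quotients, read off in order.

[0; 1, 7, 2]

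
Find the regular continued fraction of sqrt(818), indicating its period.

Write x_i = (sqrt(818) + m_i)/d_i with (m_0, d_0) = (0, 1). a_0 = floor(sqrt(818)) = 28, since 28^2 = 784 <= 818 < 841 = 29^2.
Iterate m_{i+1} = d_i*a_i - m_i, d_{i+1} = (818 - m_{i+1}^2)/d_i, a_{i+1} = floor((a_0 + m_{i+1})/d_{i+1}):
  m_1 = 1*28 - 0 = 28, d_1 = (818 - 28^2)/1 = 34/1 = 34, a_1 = floor((28 + 28)/34) = 1.
  m_2 = 34*1 - 28 = 6, d_2 = (818 - 6^2)/34 = 782/34 = 23, a_2 = floor((28 + 6)/23) = 1.
  m_3 = 23*1 - 6 = 17, d_3 = (818 - 17^2)/23 = 529/23 = 23, a_3 = floor((28 + 17)/23) = 1.
  m_4 = 23*1 - 17 = 6, d_4 = (818 - 6^2)/23 = 782/23 = 34, a_4 = floor((28 + 6)/34) = 1.
  m_5 = 34*1 - 6 = 28, d_5 = (818 - 28^2)/34 = 34/34 = 1, a_5 = floor((28 + 28)/1) = 56.
  m_6 = 1*56 - 28 = 28, d_6 = (818 - 28^2)/1 = 34/1 = 34: (m_6, d_6) = (m_1, d_1) = (28, 34), so from here the quotients repeat a_1, ..., a_5; the period length is 5.
Hence the expansion of sqrt(818) is a_0 = 28 followed by the repeating block 1, 1, 1, 1, 56 (period 5).

[28; (1, 1, 1, 1, 56)]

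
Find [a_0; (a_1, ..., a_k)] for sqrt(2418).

Write x_i = (sqrt(2418) + m_i)/d_i with (m_0, d_0) = (0, 1). a_0 = floor(sqrt(2418)) = 49, since 49^2 = 2401 <= 2418 < 2500 = 50^2.
Iterate m_{i+1} = d_i*a_i - m_i, d_{i+1} = (2418 - m_{i+1}^2)/d_i, a_{i+1} = floor((a_0 + m_{i+1})/d_{i+1}):
  m_1 = 1*49 - 0 = 49, d_1 = (2418 - 49^2)/1 = 17/1 = 17, a_1 = floor((49 + 49)/17) = 5.
  m_2 = 17*5 - 49 = 36, d_2 = (2418 - 36^2)/17 = 1122/17 = 66, a_2 = floor((49 + 36)/66) = 1.
  m_3 = 66*1 - 36 = 30, d_3 = (2418 - 30^2)/66 = 1518/66 = 23, a_3 = floor((49 + 30)/23) = 3.
  m_4 = 23*3 - 30 = 39, d_4 = (2418 - 39^2)/23 = 897/23 = 39, a_4 = floor((49 + 39)/39) = 2.
  m_5 = 39*2 - 39 = 39, d_5 = (2418 - 39^2)/39 = 897/39 = 23, a_5 = floor((49 + 39)/23) = 3.
  m_6 = 23*3 - 39 = 30, d_6 = (2418 - 30^2)/23 = 1518/23 = 66, a_6 = floor((49 + 30)/66) = 1.
  m_7 = 66*1 - 30 = 36, d_7 = (2418 - 36^2)/66 = 1122/66 = 17, a_7 = floor((49 + 36)/17) = 5.
  m_8 = 17*5 - 36 = 49, d_8 = (2418 - 49^2)/17 = 17/17 = 1, a_8 = floor((49 + 49)/1) = 98.
  m_9 = 1*98 - 49 = 49, d_9 = (2418 - 49^2)/1 = 17/1 = 17: (m_9, d_9) = (m_1, d_1) = (49, 17), so from here the quotients repeat a_1, ..., a_8; the period length is 8.
Hence the expansion of sqrt(2418) is a_0 = 49 followed by the repeating block 5, 1, 3, 2, 3, 1, 5, 98 (period 8).

[49; (5, 1, 3, 2, 3, 1, 5, 98)]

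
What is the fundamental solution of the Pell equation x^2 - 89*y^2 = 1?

(x, y) = (500001, 53000)

First expand sqrt(89) as a continued fraction. With x_i = (sqrt(89) + m_i)/d_i and (m_0, d_0) = (0, 1): a_0 = floor(sqrt(89)) = 9, since 9^2 = 81 <= 89 < 100 = 10^2.
Iterate m_{i+1} = d_i*a_i - m_i, d_{i+1} = (89 - m_{i+1}^2)/d_i, a_{i+1} = floor((a_0 + m_{i+1})/d_{i+1}):
  m_1 = 1*9 - 0 = 9, d_1 = (89 - 9^2)/1 = 8/1 = 8, a_1 = floor((9 + 9)/8) = 2.
  m_2 = 8*2 - 9 = 7, d_2 = (89 - 7^2)/8 = 40/8 = 5, a_2 = floor((9 + 7)/5) = 3.
  m_3 = 5*3 - 7 = 8, d_3 = (89 - 8^2)/5 = 25/5 = 5, a_3 = floor((9 + 8)/5) = 3.
  m_4 = 5*3 - 8 = 7, d_4 = (89 - 7^2)/5 = 40/5 = 8, a_4 = floor((9 + 7)/8) = 2.
  m_5 = 8*2 - 7 = 9, d_5 = (89 - 9^2)/8 = 8/8 = 1, a_5 = floor((9 + 9)/1) = 18.
  m_6 = 1*18 - 9 = 9, d_6 = (89 - 9^2)/1 = 8/1 = 8: (m_6, d_6) = (m_1, d_1) = (9, 8), so from here the quotients repeat a_1, ..., a_5; the period length is 5.
So sqrt(89) = [9; (2, 3, 3, 2, 18)] with period length k = 5.
k is odd, so (p_{k-1}, q_{k-1}) only solves x^2 - 89y^2 = -1 and the fundamental solution of x^2 - 89y^2 = 1 is (p_{2k-1}, q_{2k-1}) = (p_9, q_9); compute convergents through index 9, running through the period twice.
Convergents (p_i = a_i*p_{i-1} + p_{i-2}, q_i = a_i*q_{i-1} + q_{i-2} with p_{-2}=0, p_{-1}=1, q_{-2}=1, q_{-1}=0):
  i=0: a_0=9, p_0 = 9*1 + 0 = 9, q_0 = 9*0 + 1 = 1.
  i=1: a_1=2, p_1 = 2*9 + 1 = 19, q_1 = 2*1 + 0 = 2.
  i=2: a_2=3, p_2 = 3*19 + 9 = 66, q_2 = 3*2 + 1 = 7.
  i=3: a_3=3, p_3 = 3*66 + 19 = 217, q_3 = 3*7 + 2 = 23.
  i=4: a_4=2, p_4 = 2*217 + 66 = 500, q_4 = 2*23 + 7 = 53.
  i=5: a_5=18, p_5 = 18*500 + 217 = 9217, q_5 = 18*53 + 23 = 977.
  i=6: a_6=2, p_6 = 2*9217 + 500 = 18934, q_6 = 2*977 + 53 = 2007.
  i=7: a_7=3, p_7 = 3*18934 + 9217 = 66019, q_7 = 3*2007 + 977 = 6998.
  i=8: a_8=3, p_8 = 3*66019 + 18934 = 216991, q_8 = 3*6998 + 2007 = 23001.
  i=9: a_9=2, p_9 = 2*216991 + 66019 = 500001, q_9 = 2*23001 + 6998 = 53000.
Indeed p_4^2 - 89*q_4^2 = 250000 - 250001 = -1, not +1.
Check: 500001^2 - 89*53000^2 = 250001000001 - 250001000000 = 1, so (x, y) = (500001, 53000) solves the equation, and by the theorem it is the least positive solution.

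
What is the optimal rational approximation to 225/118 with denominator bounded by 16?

21/11

Expand x = 225/118 as a continued fraction with the Euclidean algorithm:
  225 = 1*118 + 107, so a_0 = 1.
  118 = 1*107 + 11, so a_1 = 1.
  107 = 9*11 + 8, so a_2 = 9.
  11 = 1*8 + 3, so a_3 = 1.
  8 = 2*3 + 2, so a_4 = 2.
  3 = 1*2 + 1, so a_5 = 1.
  2 = 2*1 + 0, so a_6 = 2.
so x = [1; 1, 9, 1, 2, 1, 2].
Convergents (p_i = a_i*p_{i-1} + p_{i-2}, q_i = a_i*q_{i-1} + q_{i-2} with p_{-2}=0, p_{-1}=1, q_{-2}=1, q_{-1}=0), until the denominator exceeds 16:
  i=0: a_0=1, p_0 = 1*1 + 0 = 1, q_0 = 1*0 + 1 = 1.
  i=1: a_1=1, p_1 = 1*1 + 1 = 2, q_1 = 1*1 + 0 = 1.
  i=2: a_2=9, p_2 = 9*2 + 1 = 19, q_2 = 9*1 + 1 = 10.
  i=3: a_3=1, p_3 = 1*19 + 2 = 21, q_3 = 1*10 + 1 = 11.
  i=4: a_4=2, p_4 = 2*21 + 19 = 61, q_4 = 2*11 + 10 = 32.
q_4 = 32 > 16, so the last convergent with denominator <= 16 is p_3/q_3 = 21/11.
The closest fraction with denominator <= 16 is either p_3/q_3 or the intermediate fraction (k*p_3 + p_2)/(k*q_3 + q_2) with the largest k >= 1 whose denominator stays <= 16; these approach x as k grows, and every other convergent or intermediate fraction in range is farther away.
Largest k: floor((16 - q_2)/q_3) = floor((16 - 10)/11) = 0.
Since k = 0, no intermediate fraction beyond p_3/q_3 has denominator <= 16, so the convergent 21/11 is the closest (its error is |225*11 - 21*118|/(118*11) = 3/1298).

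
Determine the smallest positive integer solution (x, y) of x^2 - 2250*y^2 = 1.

First expand sqrt(2250) as a continued fraction. With x_i = (sqrt(2250) + m_i)/d_i and (m_0, d_0) = (0, 1): a_0 = floor(sqrt(2250)) = 47, since 47^2 = 2209 <= 2250 < 2304 = 48^2.
Iterate m_{i+1} = d_i*a_i - m_i, d_{i+1} = (2250 - m_{i+1}^2)/d_i, a_{i+1} = floor((a_0 + m_{i+1})/d_{i+1}):
  m_1 = 1*47 - 0 = 47, d_1 = (2250 - 47^2)/1 = 41/1 = 41, a_1 = floor((47 + 47)/41) = 2.
  m_2 = 41*2 - 47 = 35, d_2 = (2250 - 35^2)/41 = 1025/41 = 25, a_2 = floor((47 + 35)/25) = 3.
  m_3 = 25*3 - 35 = 40, d_3 = (2250 - 40^2)/25 = 650/25 = 26, a_3 = floor((47 + 40)/26) = 3.
  m_4 = 26*3 - 40 = 38, d_4 = (2250 - 38^2)/26 = 806/26 = 31, a_4 = floor((47 + 38)/31) = 2.
  m_5 = 31*2 - 38 = 24, d_5 = (2250 - 24^2)/31 = 1674/31 = 54, a_5 = floor((47 + 24)/54) = 1.
  m_6 = 54*1 - 24 = 30, d_6 = (2250 - 30^2)/54 = 1350/54 = 25, a_6 = floor((47 + 30)/25) = 3.
  m_7 = 25*3 - 30 = 45, d_7 = (2250 - 45^2)/25 = 225/25 = 9, a_7 = floor((47 + 45)/9) = 10.
  m_8 = 9*10 - 45 = 45, d_8 = (2250 - 45^2)/9 = 225/9 = 25, a_8 = floor((47 + 45)/25) = 3.
  m_9 = 25*3 - 45 = 30, d_9 = (2250 - 30^2)/25 = 1350/25 = 54, a_9 = floor((47 + 30)/54) = 1.
  m_10 = 54*1 - 30 = 24, d_10 = (2250 - 24^2)/54 = 1674/54 = 31, a_10 = floor((47 + 24)/31) = 2.
  m_11 = 31*2 - 24 = 38, d_11 = (2250 - 38^2)/31 = 806/31 = 26, a_11 = floor((47 + 38)/26) = 3.
  m_12 = 26*3 - 38 = 40, d_12 = (2250 - 40^2)/26 = 650/26 = 25, a_12 = floor((47 + 40)/25) = 3.
  m_13 = 25*3 - 40 = 35, d_13 = (2250 - 35^2)/25 = 1025/25 = 41, a_13 = floor((47 + 35)/41) = 2.
  m_14 = 41*2 - 35 = 47, d_14 = (2250 - 47^2)/41 = 41/41 = 1, a_14 = floor((47 + 47)/1) = 94.
  m_15 = 1*94 - 47 = 47, d_15 = (2250 - 47^2)/1 = 41/1 = 41: (m_15, d_15) = (m_1, d_1) = (47, 41), so from here the quotients repeat a_1, ..., a_14; the period length is 14.
So sqrt(2250) = [47; (2, 3, 3, 2, 1, 3, 10, 3, 1, 2, 3, 3, 2, 94)] with period length k = 14.
k is even, so the fundamental solution of x^2 - 2250y^2 = 1 is (p_{k-1}, q_{k-1}) = (p_13, q_13); compute convergents through index 13.
Convergents (p_i = a_i*p_{i-1} + p_{i-2}, q_i = a_i*q_{i-1} + q_{i-2} with p_{-2}=0, p_{-1}=1, q_{-2}=1, q_{-1}=0):
  i=0: a_0=47, p_0 = 47*1 + 0 = 47, q_0 = 47*0 + 1 = 1.
  i=1: a_1=2, p_1 = 2*47 + 1 = 95, q_1 = 2*1 + 0 = 2.
  i=2: a_2=3, p_2 = 3*95 + 47 = 332, q_2 = 3*2 + 1 = 7.
  i=3: a_3=3, p_3 = 3*332 + 95 = 1091, q_3 = 3*7 + 2 = 23.
  i=4: a_4=2, p_4 = 2*1091 + 332 = 2514, q_4 = 2*23 + 7 = 53.
  i=5: a_5=1, p_5 = 1*2514 + 1091 = 3605, q_5 = 1*53 + 23 = 76.
  i=6: a_6=3, p_6 = 3*3605 + 2514 = 13329, q_6 = 3*76 + 53 = 281.
  i=7: a_7=10, p_7 = 10*13329 + 3605 = 136895, q_7 = 10*281 + 76 = 2886.
  i=8: a_8=3, p_8 = 3*136895 + 13329 = 424014, q_8 = 3*2886 + 281 = 8939.
  i=9: a_9=1, p_9 = 1*424014 + 136895 = 560909, q_9 = 1*8939 + 2886 = 11825.
  i=10: a_10=2, p_10 = 2*560909 + 424014 = 1545832, q_10 = 2*11825 + 8939 = 32589.
  i=11: a_11=3, p_11 = 3*1545832 + 560909 = 5198405, q_11 = 3*32589 + 11825 = 109592.
  i=12: a_12=3, p_12 = 3*5198405 + 1545832 = 17141047, q_12 = 3*109592 + 32589 = 361365.
  i=13: a_13=2, p_13 = 2*17141047 + 5198405 = 39480499, q_13 = 2*361365 + 109592 = 832322.
Check: 39480499^2 - 2250*832322^2 = 1558709801289001 - 1558709801289000 = 1, so (x, y) = (39480499, 832322) solves the equation, and by the theorem it is the least positive solution.

(x, y) = (39480499, 832322)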